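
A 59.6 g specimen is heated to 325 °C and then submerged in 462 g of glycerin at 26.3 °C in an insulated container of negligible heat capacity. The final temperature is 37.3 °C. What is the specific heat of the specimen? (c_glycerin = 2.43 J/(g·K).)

Heat gained plus heat lost sum to zero:
59.6·c·(37.3 − 325) + 462·2.43·(37.3 − 26.3) = 0
-17147 c = -12349
c = -12349/-17147 ≈ 0.7202 J/(g·K)

c ≈ 0.72 J/(g·K)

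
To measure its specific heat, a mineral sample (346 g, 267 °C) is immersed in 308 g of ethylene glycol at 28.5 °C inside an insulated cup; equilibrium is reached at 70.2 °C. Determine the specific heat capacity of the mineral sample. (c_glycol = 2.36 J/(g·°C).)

Energy conservation, ΣQ = 0:
346·c·(70.2 − 267) + 308·2.36·(70.2 − 28.5) = 0
-68093 c = -30311
c = -30311/-68093 ≈ 0.4451 J/(g·°C)

c ≈ 0.445 J/(g·°C)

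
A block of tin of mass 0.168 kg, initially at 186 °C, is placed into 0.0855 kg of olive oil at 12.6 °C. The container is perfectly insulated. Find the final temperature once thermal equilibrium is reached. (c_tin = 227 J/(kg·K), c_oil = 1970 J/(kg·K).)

T_f ≈ 44.6 °C

|Q_tin| = |Q_oil|:
0.168*227*(186 − T) = 0.0855*1970*(T − 12.6)
38.14(186 − T) = 168.44(T − 12.6)
206.57 T = 9215.6  ⇒  T ≈ 44.61 °C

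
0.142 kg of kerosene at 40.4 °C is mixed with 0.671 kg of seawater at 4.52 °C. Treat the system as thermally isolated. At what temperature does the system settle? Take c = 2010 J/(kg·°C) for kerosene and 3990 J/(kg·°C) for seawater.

T_f ≈ 8.0 °C

Energy conservation, ΣQ = 0:
0.142×2010×(T − 40.4) + 0.671×3990×(T − 4.52) = 0
2962.7 T = 23632
T = 23632/2962.7 ≈ 7.98 °C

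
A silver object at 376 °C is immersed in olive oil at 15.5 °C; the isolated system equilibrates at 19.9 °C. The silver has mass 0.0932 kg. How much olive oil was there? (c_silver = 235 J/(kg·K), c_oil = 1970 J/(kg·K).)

m ≈ 0.9 kg

Setting the total heat transfer to zero:
0.0932×235×(19.9 − 376) + m×1970×(19.9 − 15.5) = 0
8668 m = 7799.3
m = 7799.3/8668 ≈ 0.8998 kg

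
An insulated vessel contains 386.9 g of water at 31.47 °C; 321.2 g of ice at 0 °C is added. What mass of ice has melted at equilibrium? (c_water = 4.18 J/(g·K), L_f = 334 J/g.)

Cooling the water to 0 °C releases 386.9·4.18·31.47 = 50895 J.
Fully melting the ice requires m_ice L_f = 321.2·334 = 107281 J.
Since 50895 < 107281 J, not all the ice melts; equilibrium is at 0 °C.
Mass melted = 50895/334 ≈ 152.4 g.

m_melted ≈ 152 g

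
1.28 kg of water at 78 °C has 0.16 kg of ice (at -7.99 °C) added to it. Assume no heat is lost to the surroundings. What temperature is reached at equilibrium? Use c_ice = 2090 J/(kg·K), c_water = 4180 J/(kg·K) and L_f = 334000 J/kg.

Heat gained plus heat lost sum to zero:
warm ice to 0 °C: 0.16×2090×(0 − (-7.99)) = 2671.9; fusion: m_ice L_f = 0.16×334000 = 53440; meltwater 0→T: 0.16×4180×T = 668.8 T; water cools: 1.28×4180×(T − 78) = 5350.4(T − 78)
6019.2 T = 417331 − 56112 = 361219
T ≈ 60.01 °C (positive, so assuming full melt was valid).

T_f ≈ 60.0 °C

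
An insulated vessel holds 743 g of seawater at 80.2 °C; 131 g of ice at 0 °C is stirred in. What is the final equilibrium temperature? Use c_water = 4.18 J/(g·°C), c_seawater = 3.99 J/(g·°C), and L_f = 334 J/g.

Taking heat into each body as positive, Σ m c ΔT = 0:
latent heat to melt: 131·334 = 43754
  warm the meltwater: 547.58 T
  seawater cools: 743·3.99·(T − 80.2) = 2964.6(T − 80.2)
3512.2 T = 237759 − 43754 = 194005
T ≈ 55.24 °C. Since T > 0 °C, the all-ice-melts assumption holds.

T_f ≈ 55.2 °C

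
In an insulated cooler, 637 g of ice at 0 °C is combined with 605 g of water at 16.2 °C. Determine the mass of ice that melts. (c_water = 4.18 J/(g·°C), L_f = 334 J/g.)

Cooling the water to 0 °C releases 605·4.18·16.2 = 40968 J.
To melt every bit of ice: 637·334 = 212758 J.
That's not enough to melt it all — equilibrium is at 0 °C with ice remaining.
Mass melted = 40968/334 ≈ 122.7 g.

m_melted ≈ 123 g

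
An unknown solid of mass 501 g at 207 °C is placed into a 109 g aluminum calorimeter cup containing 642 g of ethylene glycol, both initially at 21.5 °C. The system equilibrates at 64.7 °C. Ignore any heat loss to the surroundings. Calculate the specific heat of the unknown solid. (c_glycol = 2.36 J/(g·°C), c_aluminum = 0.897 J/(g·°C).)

c ≈ 0.977 J/(g·°C)

Taking heat into each body as positive, Σ m c ΔT = 0:
501×c×(64.7 − 207) + 642×2.36×(64.7 − 21.5) + 109×0.897×(64.7 − 21.5) = 0
-71292 c = -69677
c = -69677/-71292 ≈ 0.9773 J/(g·°C)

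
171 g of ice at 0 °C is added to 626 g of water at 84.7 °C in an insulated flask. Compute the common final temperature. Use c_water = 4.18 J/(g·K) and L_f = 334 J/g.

T_f ≈ 49.4 °C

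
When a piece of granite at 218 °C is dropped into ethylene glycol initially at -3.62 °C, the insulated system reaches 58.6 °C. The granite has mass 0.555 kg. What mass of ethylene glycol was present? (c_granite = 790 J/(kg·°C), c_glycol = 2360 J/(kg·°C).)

|Q_granite| = |Q_glycol|:
0.555·790·(218 − 58.6) = m·2360·(58.6 − (-3.62))
146839 m = 69889  ⇒  m ≈ 0.476 kg

m ≈ 0.476 kg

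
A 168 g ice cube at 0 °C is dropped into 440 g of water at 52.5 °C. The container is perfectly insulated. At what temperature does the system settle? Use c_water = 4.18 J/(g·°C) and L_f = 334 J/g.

T_f ≈ 15.9 °C

Taking heat into each body as positive, Σ m c ΔT = 0:
melt ice: 168·334 = 56112
  meltwater 0→T: 168·4.18·T = 702.24 T
  water: 1839.2(T − 52.5)
2541.4 T = 96558 − 56112 = 40446
T ≈ 15.91 °C — above 0 °C, consistent with complete melting.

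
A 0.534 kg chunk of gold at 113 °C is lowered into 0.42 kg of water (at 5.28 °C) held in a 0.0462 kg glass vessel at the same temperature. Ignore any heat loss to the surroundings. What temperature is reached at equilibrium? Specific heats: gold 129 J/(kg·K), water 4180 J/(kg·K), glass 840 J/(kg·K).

With ΣQ=0 the equilibrium temperature is the m·c-weighted mean:
T_f = (68.89*113 + 1755.6*5.28 + 38.81*5.28) / (68.89 + 1755.6 + 38.81)
    = 17259 / 1863.3 ≈ 9.26 °C

T_f ≈ 9.3 °C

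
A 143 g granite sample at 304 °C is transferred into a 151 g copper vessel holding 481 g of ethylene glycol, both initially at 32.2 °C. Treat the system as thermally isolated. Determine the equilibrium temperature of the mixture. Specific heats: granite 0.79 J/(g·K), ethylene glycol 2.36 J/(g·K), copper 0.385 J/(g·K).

Conservation of energy gives ΣQ = 0:
143×0.79×(T − 304) + 481×2.36×(T − 32.2) + 151×0.385×(T − 32.2) = 0
112.97(T − 304) + 1135.2(T − 32.2) + 58.13(T − 32.2) = 0
(112.97 + 1135.2 + 58.13) T = 112.97×304 + 1135.2×32.2 + 58.13×32.2
T = 72767/1306.3 ≈ 55.71 °C

T_f ≈ 55.7 °C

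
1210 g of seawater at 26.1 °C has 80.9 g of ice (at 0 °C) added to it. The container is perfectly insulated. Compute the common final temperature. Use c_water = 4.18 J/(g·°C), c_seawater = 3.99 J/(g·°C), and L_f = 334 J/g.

Energy balance with sensible and latent terms:
melt ice: 80.9·334 = 27021; meltwater 0→T: 80.9·4.18·T = 338.16 T; seawater cools: 1210·3.99·(T − 26.1) = 4827.9(T − 26.1)
5166.1 T = 126008 − 27021 = 98988
T ≈ 19.16 °C. Since T > 0 °C, the all-ice-melts assumption holds.

T_f ≈ 19.2 °C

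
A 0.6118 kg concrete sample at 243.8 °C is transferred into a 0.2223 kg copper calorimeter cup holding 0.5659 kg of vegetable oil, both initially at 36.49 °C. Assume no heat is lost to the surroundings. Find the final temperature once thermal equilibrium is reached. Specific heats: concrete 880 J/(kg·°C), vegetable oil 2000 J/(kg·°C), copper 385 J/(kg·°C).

T_f ≈ 100.1 °C

Heat gained plus heat lost sum to zero:
0.6118*880*(T − 243.8) + 0.5659*2000*(T − 36.49) + 0.2223*385*(T − 36.49) = 0
538.38(T − 243.8) + 1131.8(T − 36.49) + 85.59(T − 36.49) = 0
(538.38 + 1131.8 + 85.59) T = 538.38*243.8 + 1131.8*36.49 + 85.59*36.49
T = 175680/1755.8 ≈ 100.06 °C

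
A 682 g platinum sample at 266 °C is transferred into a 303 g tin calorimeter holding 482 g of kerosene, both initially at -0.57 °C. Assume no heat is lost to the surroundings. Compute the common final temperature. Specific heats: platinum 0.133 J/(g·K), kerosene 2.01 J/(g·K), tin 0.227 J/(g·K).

T_f ≈ 20.9 °C

Conservation of energy gives ΣQ = 0:
682×0.133×(T − 266) + 482×2.01×(T − (-0.57)) + 303×0.227×(T − (-0.57)) = 0
1128.3 T = 23536
T ≈ 20.86 °C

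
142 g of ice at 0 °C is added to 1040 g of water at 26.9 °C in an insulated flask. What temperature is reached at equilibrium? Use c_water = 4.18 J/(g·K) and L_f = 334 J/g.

Setting the total heat transfer to zero:
latent heat to melt: 142×334 = 47428
  warm the meltwater: 593.56 T
  water: 4347.2(T − 26.9)
4940.8 T = 116940 − 47428 = 69512
T ≈ 14.07 °C. Since T > 0 °C, the all-ice-melts assumption holds.

T_f ≈ 14.1 °C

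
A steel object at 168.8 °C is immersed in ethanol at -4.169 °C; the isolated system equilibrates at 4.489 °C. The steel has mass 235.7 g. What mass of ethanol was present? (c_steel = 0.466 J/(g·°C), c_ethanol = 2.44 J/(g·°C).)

m ≈ 854 g

Heat lost by the steel = heat gained by the ethanol:
235.7×0.466×(168.8 − 4.489) = m×2.44×(4.489 − (-4.169))
21.13 m = 18047  ⇒  m ≈ 854.3 g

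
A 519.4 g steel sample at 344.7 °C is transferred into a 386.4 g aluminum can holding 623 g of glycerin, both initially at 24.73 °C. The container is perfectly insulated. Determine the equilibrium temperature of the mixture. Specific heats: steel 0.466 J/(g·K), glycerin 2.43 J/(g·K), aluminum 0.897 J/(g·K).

T_f ≈ 61.6 °C

T_f = Σ m_i c_i T_i / Σ m_i c_i:
T_f = (242.04×344.7 + 1513.9×24.73 + 346.6×24.73) / (242.04 + 1513.9 + 346.6)
    = 129441 / 2102.5 ≈ 61.56 °C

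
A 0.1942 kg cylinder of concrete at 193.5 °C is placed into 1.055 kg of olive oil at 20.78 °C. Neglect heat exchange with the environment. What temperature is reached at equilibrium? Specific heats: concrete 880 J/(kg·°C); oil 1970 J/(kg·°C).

T_f ≈ 33.9 °C

Heat lost by the concrete equals heat gained by the oil:
0.1942*880*(193.5 − T) = 1.055*1970*(T − 20.78)
170.9(193.5 − T) = 2078.3(T − 20.78)
2249.2 T = 76256  ⇒  T ≈ 33.90 °C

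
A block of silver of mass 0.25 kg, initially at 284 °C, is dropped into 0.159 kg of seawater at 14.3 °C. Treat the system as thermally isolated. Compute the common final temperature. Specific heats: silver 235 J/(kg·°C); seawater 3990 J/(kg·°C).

T_f ≈ 37.2 °C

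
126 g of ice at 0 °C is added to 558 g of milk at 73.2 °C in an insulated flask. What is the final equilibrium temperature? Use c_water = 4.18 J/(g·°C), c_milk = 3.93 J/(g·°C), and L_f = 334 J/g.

T_f ≈ 43.5 °C

Sum of m c ΔT and latent-heat terms is zero:
melt ice: 126×334 = 42084
  warm the meltwater: 526.68 T
  milk: 2192.9(T − 73.2)
2719.6 T = 160523 − 42084 = 118439
T ≈ 43.55 °C — above 0 °C, consistent with complete melting.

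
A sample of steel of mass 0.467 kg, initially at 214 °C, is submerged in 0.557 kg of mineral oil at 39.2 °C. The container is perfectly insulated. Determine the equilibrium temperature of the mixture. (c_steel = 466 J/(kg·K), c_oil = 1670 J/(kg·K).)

T_f ≈ 72.3 °C

With ΣQ=0 the equilibrium temperature is the m·c-weighted mean:
T_f = (217.62·214 + 930.19·39.2) / (217.62 + 930.19)
    = 83035 / 1147.8 ≈ 72.34 °C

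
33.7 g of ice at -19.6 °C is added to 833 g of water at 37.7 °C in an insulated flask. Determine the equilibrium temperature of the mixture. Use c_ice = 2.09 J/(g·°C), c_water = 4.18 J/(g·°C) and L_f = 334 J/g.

Energy balance with sensible and latent terms:
ice -19.6→0 °C: 33.7·2.09·19.6 = 1380.5
  melt ice: 33.7·334 = 11256
  meltwater 0→T: 33.7·4.18·T = 140.87 T
  water: 3481.9(T − 37.7)
3622.8 T = 131269 − 12636 = 118633
T ≈ 32.75 °C. Since T > 0 °C, the all-ice-melts assumption holds.

T_f ≈ 32.7 °C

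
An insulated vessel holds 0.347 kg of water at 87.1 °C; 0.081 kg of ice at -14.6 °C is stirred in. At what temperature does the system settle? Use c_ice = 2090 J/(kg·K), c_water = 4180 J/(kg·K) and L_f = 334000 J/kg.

T_f ≈ 54.1 °C

Energy balance with sensible and latent terms:
ice -14.6→0 °C: 0.081×2090×14.6 = 2471.6; melt ice: 0.081×334000 = 27054; warm the meltwater: 338.58 T; water cools: 0.347×4180×(T − 87.1) = 1450.5(T − 87.1)
1789 T = 126335 − 29526 = 96809
T ≈ 54.11 °C — above 0 °C, consistent with complete melting.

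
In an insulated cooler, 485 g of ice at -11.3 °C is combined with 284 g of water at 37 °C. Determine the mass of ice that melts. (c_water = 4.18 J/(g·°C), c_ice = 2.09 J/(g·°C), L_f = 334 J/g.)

m_melted ≈ 97.2 g

Heat available from the water dropping to 0 °C: 284·4.18·37 = 43923 J.
Warming the ice to 0 °C takes 485·2.09·11.3 = 11454 J, leaving 32469 J for melting.
To melt every bit of ice: 485·334 = 161990 J.
Since 32469 < 161990 J, not all the ice melts; equilibrium is at 0 °C.
Mass melted = 32469/334 ≈ 97.21 g.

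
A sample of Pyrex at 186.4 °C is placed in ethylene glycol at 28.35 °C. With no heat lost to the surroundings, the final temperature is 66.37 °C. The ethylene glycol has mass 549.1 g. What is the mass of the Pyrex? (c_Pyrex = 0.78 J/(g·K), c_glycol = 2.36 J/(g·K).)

Heat lost by the Pyrex = heat gained by the glycol:
m×0.78×(186.4 − 66.37) = 549.1×2.36×(66.37 − 28.35)
93.62 m = 49269  ⇒  m ≈ 526.2 g

m ≈ 526 g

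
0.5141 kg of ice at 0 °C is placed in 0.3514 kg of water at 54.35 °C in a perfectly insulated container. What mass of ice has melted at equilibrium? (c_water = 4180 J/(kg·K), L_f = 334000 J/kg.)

m_melted ≈ 0.239 kg

Water can give up m c ΔT = 0.3514×4180×54.35 = 79832 J before reaching 0 °C.
Melting all 0.5141 kg of ice would need 0.5141×334000 = 171709 J.
That's not enough to melt it all — equilibrium is at 0 °C with ice remaining.
m_melt = 79832 / L_f = 0.239 kg.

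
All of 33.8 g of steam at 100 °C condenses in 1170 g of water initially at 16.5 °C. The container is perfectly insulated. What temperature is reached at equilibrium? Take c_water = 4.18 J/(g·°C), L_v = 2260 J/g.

T_f ≈ 34.0 °C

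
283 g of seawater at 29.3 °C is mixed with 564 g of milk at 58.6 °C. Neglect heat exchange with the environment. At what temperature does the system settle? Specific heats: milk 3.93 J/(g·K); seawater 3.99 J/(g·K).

T_f ≈ 48.7 °C

Energy conservation, ΣQ = 0:
564·3.93·(T − 58.6) + 283·3.99·(T − 29.3) = 0
2216.5(T − 58.6) + 1129.2(T − 29.3) = 0
(2216.5 + 1129.2) T = 2216.5·58.6 + 1129.2·29.3
T ≈ 48.71 °C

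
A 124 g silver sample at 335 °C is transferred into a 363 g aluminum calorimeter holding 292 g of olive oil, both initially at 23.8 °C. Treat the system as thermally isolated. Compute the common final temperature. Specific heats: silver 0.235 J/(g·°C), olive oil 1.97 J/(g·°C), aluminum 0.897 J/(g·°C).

T_f ≈ 33.6 °C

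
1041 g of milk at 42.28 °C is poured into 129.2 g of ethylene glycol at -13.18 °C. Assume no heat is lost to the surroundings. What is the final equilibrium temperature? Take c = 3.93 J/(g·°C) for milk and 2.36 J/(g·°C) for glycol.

T_f is the heat-capacity-weighted average of the initial temperatures:
T_f = (4091.1·42.28 + 304.91·(-13.18)) / (4091.1 + 304.91)
    = 168954 / 4396 ≈ 38.43 °C

T_f ≈ 38.4 °C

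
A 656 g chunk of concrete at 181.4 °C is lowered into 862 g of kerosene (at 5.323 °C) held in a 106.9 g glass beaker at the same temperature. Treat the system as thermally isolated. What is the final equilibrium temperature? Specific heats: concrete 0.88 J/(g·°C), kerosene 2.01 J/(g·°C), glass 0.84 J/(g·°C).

T_f ≈ 47.7 °C

Setting the total heat transfer to zero:
656·0.88·(T − 181.4) + 862·2.01·(T − 5.323) + 106.9·0.84·(T − 5.323) = 0
2399.7 T = 114419
T = 114419/2399.7 ≈ 47.68 °C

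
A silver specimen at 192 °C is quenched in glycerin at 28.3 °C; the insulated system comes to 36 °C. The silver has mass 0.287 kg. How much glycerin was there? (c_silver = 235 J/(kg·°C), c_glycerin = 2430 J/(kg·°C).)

|Q_silver| = |Q_glycerin|:
0.287×235×(192 − 36) = m×2430×(36 − 28.3)
18711 m = 10521  ⇒  m ≈ 0.5623 kg

m ≈ 0.562 kg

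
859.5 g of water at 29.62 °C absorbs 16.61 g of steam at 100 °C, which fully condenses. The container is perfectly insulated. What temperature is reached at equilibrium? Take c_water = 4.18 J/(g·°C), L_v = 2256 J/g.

T_f ≈ 41.2 °C

Conservation of energy gives ΣQ = 0:
steam→water at 100 °C releases m L_v = 16.61·2256 = 37472
  condensed water 100 °C→T: 69.43(T − 100)
  original water: 3592.7(T − 29.62)
3662.1 T = 37472 + 6943 + 106416 = 150831
T ≈ 41.19 °C, under the boiling point, so the assumption holds.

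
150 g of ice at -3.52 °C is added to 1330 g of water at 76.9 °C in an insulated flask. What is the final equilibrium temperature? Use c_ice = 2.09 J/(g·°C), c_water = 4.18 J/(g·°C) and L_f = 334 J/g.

Heat gained plus heat lost sum to zero:
warm ice to 0 °C: 150×2.09×(0 − (-3.52)) = 1103.5; melt ice: 150×334 = 50100; meltwater 0→T: 150×4.18×T = 627 T; water cools: 1330×4.18×(T − 76.9) = 5559.4(T − 76.9)
6186.4 T = 427518 − 51204 = 376314
T ≈ 60.83 °C (positive, so assuming full melt was valid).

T_f ≈ 60.8 °C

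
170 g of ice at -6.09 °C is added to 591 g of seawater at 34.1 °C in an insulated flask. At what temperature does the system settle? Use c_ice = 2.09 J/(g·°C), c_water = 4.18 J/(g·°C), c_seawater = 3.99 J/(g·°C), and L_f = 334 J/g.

T_f ≈ 7.0 °C

Net heat exchanged in the isolated system is zero:
ice -6.09→0 °C: 170×2.09×6.09 = 2163.8; fusion: m_ice L_f = 170×334 = 56780; warm the meltwater: 710.6 T; seawater: 2358.1(T − 34.1)
3068.7 T = 80411 − 58944 = 21467
T ≈ 7.00 °C — above 0 °C, consistent with complete melting.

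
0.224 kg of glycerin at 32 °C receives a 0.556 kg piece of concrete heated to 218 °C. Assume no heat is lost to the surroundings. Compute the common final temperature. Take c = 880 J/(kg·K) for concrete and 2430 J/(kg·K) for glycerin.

T_f ≈ 120.0 °C

Energy conservation, ΣQ = 0:
0.556·880·(T − 218) + 0.224·2430·(T − 32) = 0
489.28(T − 218) + 544.32(T − 32) = 0
(489.28 + 544.32) T = 489.28·218 + 544.32·32
T ≈ 120.05 °C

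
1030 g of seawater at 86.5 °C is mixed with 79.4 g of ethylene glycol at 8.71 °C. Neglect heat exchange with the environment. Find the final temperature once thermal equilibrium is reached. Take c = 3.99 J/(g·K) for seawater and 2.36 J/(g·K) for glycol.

T_f ≈ 83.1 °C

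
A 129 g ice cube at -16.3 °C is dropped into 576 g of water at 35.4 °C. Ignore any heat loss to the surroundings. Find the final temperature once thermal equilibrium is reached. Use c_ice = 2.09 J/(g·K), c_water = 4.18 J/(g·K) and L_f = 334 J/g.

T_f ≈ 12.8 °C

Setting the total heat transfer to zero:
ice -16.3→0 °C: 129·2.09·16.3 = 4394.6; melt ice: 129·334 = 43086; meltwater 0→T: 129·4.18·T = 539.22 T; water cools: 576·4.18·(T − 35.4) = 2407.7(T − 35.4)
2946.9 T = 85232 − 47481 = 37751
T ≈ 12.81 °C — above 0 °C, consistent with complete melting.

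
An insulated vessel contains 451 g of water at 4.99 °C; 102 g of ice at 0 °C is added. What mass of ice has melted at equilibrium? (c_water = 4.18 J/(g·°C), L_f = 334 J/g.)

m_melted ≈ 28.2 g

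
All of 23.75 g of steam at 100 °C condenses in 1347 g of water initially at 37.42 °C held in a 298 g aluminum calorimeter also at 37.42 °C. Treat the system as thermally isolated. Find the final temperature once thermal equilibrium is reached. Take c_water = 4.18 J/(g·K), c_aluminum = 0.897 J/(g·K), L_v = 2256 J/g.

T_f ≈ 47.4 °C

Taking heat into each body as positive, Σ m c ΔT = 0:
condense steam: −23.75×2256 = −53580
  condensed water 100 °C→T: 99.27(T − 100)
  original water: 5630.5(T − 37.42)
  aluminum cup: 298×0.897×(T − 37.42) = 267.31(T − 37.42)
5997 T = 53580 + 9927.5 + 220694 = 284202
T ≈ 47.39 °C, under the boiling point, so the assumption holds.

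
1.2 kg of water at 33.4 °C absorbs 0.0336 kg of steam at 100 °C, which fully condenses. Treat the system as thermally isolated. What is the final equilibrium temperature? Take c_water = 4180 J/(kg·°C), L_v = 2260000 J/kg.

T_f ≈ 49.9 °C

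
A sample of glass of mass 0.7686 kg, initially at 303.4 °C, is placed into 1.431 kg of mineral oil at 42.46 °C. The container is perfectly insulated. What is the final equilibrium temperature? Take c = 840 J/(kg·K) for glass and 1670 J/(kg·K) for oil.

Energy conservation, ΣQ = 0:
0.7686×840×(T − 303.4) + 1.431×1670×(T − 42.46) = 0
645.62(T − 303.4) + 2389.8(T − 42.46) = 0
(645.62 + 2389.8) T = 645.62×303.4 + 2389.8×42.46
T = 297352/3035.4 ≈ 97.96 °C

T_f ≈ 98.0 °C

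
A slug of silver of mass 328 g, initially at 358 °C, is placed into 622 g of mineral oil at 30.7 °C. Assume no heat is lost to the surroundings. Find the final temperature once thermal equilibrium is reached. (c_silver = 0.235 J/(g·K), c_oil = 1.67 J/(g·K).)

T_f ≈ 53.3 °C

Set heat shed by the hot body equal to heat absorbed by the cold body:
328×0.235×(358 − T) = 622×1.67×(T − 30.7)
77.08(358 − T) = 1038.7(T − 30.7)
1115.8 T = 59484  ⇒  T ≈ 53.31 °C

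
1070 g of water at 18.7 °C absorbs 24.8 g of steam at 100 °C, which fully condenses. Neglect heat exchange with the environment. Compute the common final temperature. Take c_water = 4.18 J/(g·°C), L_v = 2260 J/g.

T_f ≈ 32.8 °C

Taking heat into each body as positive, Σ m c ΔT = 0:
latent heat released on condensation: 24.8·2260 = 56048
  condensate cools 100→T: 24.8·4.18·(T − 100) = 103.66(T − 100)
  original water: 4472.6(T − 18.7)
4576.3 T = 56048 + 10366 + 83638 = 150052
T ≈ 32.79 °C, under the boiling point, so the assumption holds.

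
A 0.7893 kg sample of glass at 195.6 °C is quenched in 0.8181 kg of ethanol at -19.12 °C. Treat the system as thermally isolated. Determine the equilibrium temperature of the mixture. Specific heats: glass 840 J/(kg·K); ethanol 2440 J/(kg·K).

T_f ≈ 34.4 °C

Heat gained plus heat lost sum to zero:
0.7893*840*(T − 195.6) + 0.8181*2440*(T − (-19.12)) = 0
2659.2 T = 91518
T = 91518/2659.2 ≈ 34.42 °C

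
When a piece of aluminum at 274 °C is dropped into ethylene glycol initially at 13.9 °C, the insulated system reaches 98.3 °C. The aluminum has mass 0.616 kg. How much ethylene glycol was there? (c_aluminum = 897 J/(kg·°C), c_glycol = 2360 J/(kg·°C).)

Taking heat into each body as positive, Σ m c ΔT = 0:
0.616×897×(98.3 − 274) + m×2360×(98.3 − 13.9) = 0
199184 m = 97083
m = 97083/199184 ≈ 0.4874 kg

m ≈ 0.487 kg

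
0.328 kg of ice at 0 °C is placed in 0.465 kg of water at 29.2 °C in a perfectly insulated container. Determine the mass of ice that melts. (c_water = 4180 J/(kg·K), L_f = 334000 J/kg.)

m_melted ≈ 0.17 kg

Heat available from the water dropping to 0 °C: 0.465×4180×29.2 = 56756 J.
Melting all 0.328 kg of ice would need 0.328×334000 = 109552 J.
56756 J < 109552 J, so only part of the ice melts and the system sits at 0 °C.
m_melt = 56756 / L_f = 0.1699 kg.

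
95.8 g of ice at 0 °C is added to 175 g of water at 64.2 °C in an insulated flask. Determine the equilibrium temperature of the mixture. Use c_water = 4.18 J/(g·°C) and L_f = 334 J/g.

T_f ≈ 13.2 °C

Energy balance with sensible and latent terms:
melt ice: 95.8·334 = 31997
  warm the meltwater: 400.44 T
  water: 731.5(T − 64.2)
1131.9 T = 46962 − 31997 = 14965
T ≈ 13.22 °C (positive, so assuming full melt was valid).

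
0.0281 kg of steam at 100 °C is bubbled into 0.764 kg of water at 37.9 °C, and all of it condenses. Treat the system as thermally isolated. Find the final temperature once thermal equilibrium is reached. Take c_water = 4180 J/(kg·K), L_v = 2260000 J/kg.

T_f ≈ 59.3 °C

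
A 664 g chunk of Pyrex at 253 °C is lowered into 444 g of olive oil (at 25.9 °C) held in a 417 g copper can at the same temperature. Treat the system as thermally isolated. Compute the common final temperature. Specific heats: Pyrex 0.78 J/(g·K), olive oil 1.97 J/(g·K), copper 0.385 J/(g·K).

Setting the total heat transfer to zero:
664*0.78*(T − 253) + 444*1.97*(T − 25.9) + 417*0.385*(T − 25.9) = 0
1553.1 T = 157846
T = 157846/1553.1 ≈ 101.63 °C

T_f ≈ 101.6 °C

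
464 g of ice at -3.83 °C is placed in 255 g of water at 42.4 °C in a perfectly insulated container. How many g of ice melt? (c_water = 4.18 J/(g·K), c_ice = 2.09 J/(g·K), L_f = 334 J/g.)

m_melted ≈ 124 g

Water can give up m c ΔT = 255·4.18·42.4 = 45194 J before reaching 0 °C.
Warming the ice to 0 °C takes 464·2.09·3.83 = 3714.2 J, leaving 41480 J for melting.
To melt every bit of ice: 464·334 = 154976 J.
Since 41480 < 154976 J, not all the ice melts; equilibrium is at 0 °C.
m_melt = 41480 / L_f = 124.2 g.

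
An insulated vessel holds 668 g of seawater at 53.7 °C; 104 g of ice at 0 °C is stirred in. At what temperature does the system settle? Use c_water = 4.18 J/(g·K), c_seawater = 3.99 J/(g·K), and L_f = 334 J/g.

T_f ≈ 35.0 °C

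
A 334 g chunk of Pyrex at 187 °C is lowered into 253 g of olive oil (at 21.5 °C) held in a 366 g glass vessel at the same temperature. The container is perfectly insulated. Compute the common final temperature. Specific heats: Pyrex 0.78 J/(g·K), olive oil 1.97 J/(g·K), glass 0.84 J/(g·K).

T_f ≈ 61.9 °C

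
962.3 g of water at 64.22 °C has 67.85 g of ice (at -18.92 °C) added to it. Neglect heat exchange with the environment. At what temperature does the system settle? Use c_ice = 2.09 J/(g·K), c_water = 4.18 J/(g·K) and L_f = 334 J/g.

T_f ≈ 54.1 °C

Setting the total heat transfer to zero:
warm ice to 0 °C: 67.85·2.09·(0 − (-18.92)) = 2683
  melt ice: 67.85·334 = 22662
  meltwater 0→T: 67.85·4.18·T = 283.61 T
  water: 4022.4(T − 64.22)
4306 T = 258319 − 25345 = 232975
T ≈ 54.10 °C (positive, so assuming full melt was valid).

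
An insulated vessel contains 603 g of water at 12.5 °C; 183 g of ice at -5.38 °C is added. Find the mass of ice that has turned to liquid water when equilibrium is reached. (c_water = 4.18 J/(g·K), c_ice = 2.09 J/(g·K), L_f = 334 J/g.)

m_melted ≈ 88.2 g

Heat available from the water dropping to 0 °C: 603×4.18×12.5 = 31507 J.
Warming the ice to 0 °C takes 183×2.09×5.38 = 2057.7 J, leaving 29449 J for melting.
Melting all 183 g of ice would need 183×334 = 61122 J.
Since 29449 < 61122 J, not all the ice melts; equilibrium is at 0 °C.
Mass melted = 29449/334 ≈ 88.17 g.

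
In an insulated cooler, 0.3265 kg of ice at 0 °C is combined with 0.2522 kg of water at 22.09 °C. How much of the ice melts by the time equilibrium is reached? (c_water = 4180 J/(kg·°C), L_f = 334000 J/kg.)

m_melted ≈ 0.0697 kg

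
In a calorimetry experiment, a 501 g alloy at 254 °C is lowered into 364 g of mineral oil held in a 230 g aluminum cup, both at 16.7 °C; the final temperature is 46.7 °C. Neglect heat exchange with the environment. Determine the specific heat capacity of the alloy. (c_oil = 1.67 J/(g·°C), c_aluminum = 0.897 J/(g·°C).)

c ≈ 0.235 J/(g·°C)

Net heat exchanged in the isolated system is zero:
501·c·(46.7 − 254) + 364·1.67·(46.7 − 16.7) + 230·0.897·(46.7 − 16.7) = 0
-103857 c = -24426
c = -24426/-103857 ≈ 0.2352 J/(g·°C)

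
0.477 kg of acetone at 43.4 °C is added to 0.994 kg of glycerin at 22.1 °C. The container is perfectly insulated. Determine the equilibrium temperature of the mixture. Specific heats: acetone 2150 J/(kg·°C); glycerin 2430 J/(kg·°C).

T_f ≈ 28.4 °C

Setting the total heat transfer to zero:
0.477×2150×(T − 43.4) + 0.994×2430×(T − 22.1) = 0
1025.5(T − 43.4) + 2415.4(T − 22.1) = 0
3441 T = 97890
T ≈ 28.45 °C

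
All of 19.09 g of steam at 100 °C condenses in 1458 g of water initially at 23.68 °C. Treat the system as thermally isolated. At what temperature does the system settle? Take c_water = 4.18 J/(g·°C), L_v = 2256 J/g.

T_f ≈ 31.6 °C

Taking heat into each body as positive, Σ m c ΔT = 0:
latent heat released on condensation: 19.09×2256 = 43067; condensate cools 100→T: 19.09×4.18×(T − 100) = 79.8(T − 100); original water: 6094.4(T − 23.68)
6174.2 T = 43067 + 7979.6 + 144316 = 195363
T ≈ 31.64 °C (< 100 °C, so full condensation is consistent).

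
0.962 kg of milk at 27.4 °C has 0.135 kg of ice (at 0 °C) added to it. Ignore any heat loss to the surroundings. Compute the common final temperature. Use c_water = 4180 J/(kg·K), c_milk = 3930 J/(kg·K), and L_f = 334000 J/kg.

T_f ≈ 13.5 °C

Let T be the final temperature. ΣQ_i = 0:
melt ice: 0.135×334000 = 45090; warm the meltwater: 564.3 T; milk cools: 0.962×3930×(T − 27.4) = 3780.7(T − 27.4)
4345 T = 103590 − 45090 = 58500
T ≈ 13.46 °C — above 0 °C, consistent with complete melting.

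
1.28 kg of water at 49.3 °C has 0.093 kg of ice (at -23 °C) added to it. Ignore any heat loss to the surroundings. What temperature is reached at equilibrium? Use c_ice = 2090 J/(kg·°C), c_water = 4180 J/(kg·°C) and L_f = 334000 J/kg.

T_f ≈ 39.8 °C

Energy balance with sensible and latent terms:
warm ice to 0 °C: 0.093×2090×(0 − (-23)) = 4470.5
  fusion: m_ice L_f = 0.093×334000 = 31062
  meltwater 0→T: 0.093×4180×T = 388.74 T
  water: 5350.4(T − 49.3)
5739.1 T = 263775 − 35533 = 228242
T ≈ 39.77 °C — above 0 °C, consistent with complete melting.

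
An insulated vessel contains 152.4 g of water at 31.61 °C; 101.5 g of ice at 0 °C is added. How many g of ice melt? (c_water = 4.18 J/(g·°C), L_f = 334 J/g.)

Heat available from the water dropping to 0 °C: 152.4·4.18·31.61 = 20137 J.
Melting all 101.5 g of ice would need 101.5·334 = 33901 J.
That's not enough to melt it all — equilibrium is at 0 °C with ice remaining.
m_melt = 20137 / L_f = 60.29 g.

m_melted ≈ 60.3 g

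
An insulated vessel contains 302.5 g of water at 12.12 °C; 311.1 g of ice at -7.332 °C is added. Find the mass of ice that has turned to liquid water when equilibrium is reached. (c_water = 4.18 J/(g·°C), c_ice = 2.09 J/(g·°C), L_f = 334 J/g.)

m_melted ≈ 31.6 g

Cooling the water to 0 °C releases 302.5·4.18·12.12 = 15325 J.
Of that, 311.1·2.09·7.332 = 4767.3 J goes to bring the ice to 0 °C, leaving 10558 J.
Melting all 311.1 g of ice would need 311.1·334 = 103907 J.
10558 J < 103907 J, so only part of the ice melts and the system sits at 0 °C.
m_melt = 10558 / L_f = 31.61 g.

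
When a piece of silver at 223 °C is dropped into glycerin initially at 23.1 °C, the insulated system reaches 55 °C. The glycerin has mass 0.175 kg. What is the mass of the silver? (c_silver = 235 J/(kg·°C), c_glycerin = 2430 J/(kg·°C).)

m ≈ 0.344 kg

Energy conservation, ΣQ = 0:
m×235×(55 − 223) + 0.175×2430×(55 − 23.1) = 0
-39480 m = -13565
m = -13565/-39480 ≈ 0.3436 kg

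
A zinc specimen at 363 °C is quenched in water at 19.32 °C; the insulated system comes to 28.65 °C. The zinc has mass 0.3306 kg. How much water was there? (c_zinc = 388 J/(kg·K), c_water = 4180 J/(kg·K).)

Let T be the final temperature. ΣQ_i = 0:
0.3306·388·(28.65 − 363) + m·4180·(28.65 − 19.32) = 0
38999 m = 42888
m = 42888/38999 ≈ 1.1 kg

m ≈ 1.1 kg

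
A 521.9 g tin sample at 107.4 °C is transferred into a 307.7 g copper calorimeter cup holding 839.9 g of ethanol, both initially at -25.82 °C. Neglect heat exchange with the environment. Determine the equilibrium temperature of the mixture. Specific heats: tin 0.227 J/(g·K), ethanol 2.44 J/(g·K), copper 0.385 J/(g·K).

T_f ≈ -18.9 °C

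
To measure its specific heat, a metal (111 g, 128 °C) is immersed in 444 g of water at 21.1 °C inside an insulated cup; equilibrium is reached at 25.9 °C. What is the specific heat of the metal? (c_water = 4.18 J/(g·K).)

Heat lost by the metal = heat gained by the water:
111×c×(128 − 25.9) = 444×4.18×(25.9 − 21.1)
11333 c = 8908.4  ⇒  c ≈ 0.7861 J/(g·K)

c ≈ 0.786 J/(g·K)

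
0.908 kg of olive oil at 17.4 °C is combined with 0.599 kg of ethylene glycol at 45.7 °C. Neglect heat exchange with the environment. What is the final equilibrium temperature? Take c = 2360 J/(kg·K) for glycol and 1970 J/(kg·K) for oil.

|Q_glycol| = |Q_oil|:
0.599*2360*(45.7 − T) = 0.908*1970*(T − 17.4)
1413.6(45.7 − T) = 1788.8(T − 17.4)
3202.4 T = 95728  ⇒  T ≈ 29.89 °C

T_f ≈ 29.9 °C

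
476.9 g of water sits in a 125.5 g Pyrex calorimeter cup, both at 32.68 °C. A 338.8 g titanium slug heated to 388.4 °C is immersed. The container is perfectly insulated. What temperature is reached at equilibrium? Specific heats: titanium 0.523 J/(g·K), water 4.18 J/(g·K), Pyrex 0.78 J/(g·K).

T_f is the heat-capacity-weighted average of the initial temperatures:
T_f = (177.19×388.4 + 1993.4×32.68 + 97.89×32.68) / (177.19 + 1993.4 + 97.89)
    = 137166 / 2268.5 ≈ 60.46 °C

T_f ≈ 60.5 °C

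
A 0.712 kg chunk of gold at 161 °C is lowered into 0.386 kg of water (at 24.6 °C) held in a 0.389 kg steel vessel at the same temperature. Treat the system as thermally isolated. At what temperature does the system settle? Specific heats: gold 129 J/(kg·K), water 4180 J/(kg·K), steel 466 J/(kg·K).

T_f ≈ 31.2 °C

Setting the total heat transfer to zero:
0.712·129·(T − 161) + 0.386·4180·(T − 24.6) + 0.389·466·(T − 24.6) = 0
(91.85 + 1613.5 + 181.27) T = 91.85·161 + 1613.5·24.6 + 181.27·24.6
T = 58938/1886.6 ≈ 31.24 °C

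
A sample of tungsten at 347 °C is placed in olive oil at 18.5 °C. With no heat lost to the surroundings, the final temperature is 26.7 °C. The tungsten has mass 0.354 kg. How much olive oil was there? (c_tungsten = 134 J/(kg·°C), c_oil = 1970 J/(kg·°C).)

m ≈ 0.941 kg

Conservation of energy gives ΣQ = 0:
0.354·134·(26.7 − 347) + m·1970·(26.7 − 18.5) = 0
16154 m = 15194
m = 15194/16154 ≈ 0.9406 kg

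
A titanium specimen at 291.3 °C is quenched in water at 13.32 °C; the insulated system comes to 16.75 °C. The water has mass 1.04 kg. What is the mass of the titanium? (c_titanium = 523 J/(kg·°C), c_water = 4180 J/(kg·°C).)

Heat gained plus heat lost sum to zero:
m×523×(16.75 − 291.3) + 1.04×4180×(16.75 − 13.32) = 0
-143590 m = -14911
m = -14911/-143590 ≈ 0.1038 kg

m ≈ 0.104 kg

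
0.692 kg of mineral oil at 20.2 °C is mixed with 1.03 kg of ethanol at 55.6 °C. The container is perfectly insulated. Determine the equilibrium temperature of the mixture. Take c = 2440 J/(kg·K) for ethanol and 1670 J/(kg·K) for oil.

T_f ≈ 44.4 °C

Set heat shed by the hot body equal to heat absorbed by the cold body:
1.03·2440·(55.6 − T) = 0.692·1670·(T − 20.2)
2513.2(55.6 − T) = 1155.6(T − 20.2)
3668.8 T = 163078  ⇒  T ≈ 44.45 °C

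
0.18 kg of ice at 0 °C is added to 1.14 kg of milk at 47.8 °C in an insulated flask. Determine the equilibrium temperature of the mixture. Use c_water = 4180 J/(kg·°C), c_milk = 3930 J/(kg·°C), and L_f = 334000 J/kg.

T_f ≈ 29.4 °C

Energy balance with sensible and latent terms:
latent heat to melt: 0.18·334000 = 60120
  meltwater 0→T: 0.18·4180·T = 752.4 T
  milk: 4480.2(T − 47.8)
5232.6 T = 214154 − 60120 = 154034
T ≈ 29.44 °C — above 0 °C, consistent with complete melting.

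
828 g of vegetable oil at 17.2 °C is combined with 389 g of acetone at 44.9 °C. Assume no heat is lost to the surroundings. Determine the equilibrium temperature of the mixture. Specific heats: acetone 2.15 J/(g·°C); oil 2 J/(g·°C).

Set heat shed by the hot body equal to heat absorbed by the cold body:
389·2.15·(44.9 − T) = 828·2·(T − 17.2)
836.35(44.9 − T) = 1656(T − 17.2)
2492.3 T = 66035  ⇒  T ≈ 26.50 °C

T_f ≈ 26.5 °C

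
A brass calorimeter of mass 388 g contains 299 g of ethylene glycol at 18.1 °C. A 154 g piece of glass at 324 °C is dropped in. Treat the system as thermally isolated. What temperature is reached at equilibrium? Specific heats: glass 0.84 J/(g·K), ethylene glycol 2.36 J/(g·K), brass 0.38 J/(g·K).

T_f ≈ 58.4 °C

Let T be the final temperature. ΣQ_i = 0:
154*0.84*(T − 324) + 299*2.36*(T − 18.1) + 388*0.38*(T − 18.1) = 0
(129.36 + 705.64 + 147.44) T = 129.36*324 + 705.64*18.1 + 147.44*18.1
T = 57353/982.44 ≈ 58.38 °C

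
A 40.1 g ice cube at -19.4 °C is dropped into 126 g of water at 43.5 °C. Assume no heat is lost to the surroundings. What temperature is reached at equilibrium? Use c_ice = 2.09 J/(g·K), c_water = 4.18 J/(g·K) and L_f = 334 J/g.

T_f ≈ 11.4 °C

Heat gained plus heat lost sum to zero:
ice -19.4→0 °C: 40.1×2.09×19.4 = 1625.9; fusion: m_ice L_f = 40.1×334 = 13393; warm the meltwater: 167.62 T; water cools: 126×4.18×(T − 43.5) = 526.68(T − 43.5)
694.3 T = 22911 − 15019 = 7891.3
T ≈ 11.37 °C (positive, so assuming full melt was valid).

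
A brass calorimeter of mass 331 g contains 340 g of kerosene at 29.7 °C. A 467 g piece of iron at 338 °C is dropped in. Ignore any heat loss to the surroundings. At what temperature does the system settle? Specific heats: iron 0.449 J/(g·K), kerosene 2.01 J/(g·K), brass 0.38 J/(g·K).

T_f ≈ 93.1 °C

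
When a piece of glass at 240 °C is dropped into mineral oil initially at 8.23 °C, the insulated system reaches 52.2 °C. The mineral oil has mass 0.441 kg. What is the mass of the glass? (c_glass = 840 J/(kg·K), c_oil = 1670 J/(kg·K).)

m ≈ 0.205 kg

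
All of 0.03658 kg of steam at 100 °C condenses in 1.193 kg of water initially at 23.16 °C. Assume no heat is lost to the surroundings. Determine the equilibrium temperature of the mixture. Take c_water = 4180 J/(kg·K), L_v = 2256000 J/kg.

T_f ≈ 41.5 °C

Heat gained plus heat lost sum to zero:
steam→water at 100 °C releases m L_v = 0.03658·2256000 = 82524
  condensed water 100 °C→T: 152.9(T − 100)
  original water: 4986.7(T − 23.16)
5139.6 T = 82524 + 15290 + 115493 = 213308
T ≈ 41.50 °C, under the boiling point, so the assumption holds.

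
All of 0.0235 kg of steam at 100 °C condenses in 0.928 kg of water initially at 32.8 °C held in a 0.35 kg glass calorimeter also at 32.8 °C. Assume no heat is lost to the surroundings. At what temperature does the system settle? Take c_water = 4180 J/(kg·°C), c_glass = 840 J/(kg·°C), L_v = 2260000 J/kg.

T_f ≈ 46.8 °C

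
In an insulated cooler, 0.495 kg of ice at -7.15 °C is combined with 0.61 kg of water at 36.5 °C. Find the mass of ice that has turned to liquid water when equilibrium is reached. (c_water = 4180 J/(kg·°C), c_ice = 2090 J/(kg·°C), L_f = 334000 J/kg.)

Cooling the water to 0 °C releases 0.61×4180×36.5 = 93068 J.
Warming the ice to 0 °C takes 0.495×2090×7.15 = 7397 J, leaving 85671 J for melting.
Fully melting the ice requires m_ice L_f = 0.495×334000 = 165330 J.
85671 J < 165330 J, so only part of the ice melts and the system sits at 0 °C.
Mass melted = 85671/334000 ≈ 0.2565 kg.

m_melted ≈ 0.256 kg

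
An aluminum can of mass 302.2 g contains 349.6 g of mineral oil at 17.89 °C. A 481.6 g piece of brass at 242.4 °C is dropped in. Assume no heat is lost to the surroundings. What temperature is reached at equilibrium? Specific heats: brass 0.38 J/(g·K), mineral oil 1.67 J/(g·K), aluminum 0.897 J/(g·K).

Conservation of energy gives ΣQ = 0:
481.6×0.38×(T − 242.4) + 349.6×1.67×(T − 17.89) + 302.2×0.897×(T − 17.89) = 0
183.01(T − 242.4) + 583.83(T − 17.89) + 271.07(T − 17.89) = 0
1037.9 T = 59655
T = 59655 / 1037.9 = 57.5 °C

T_f ≈ 57.5 °C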